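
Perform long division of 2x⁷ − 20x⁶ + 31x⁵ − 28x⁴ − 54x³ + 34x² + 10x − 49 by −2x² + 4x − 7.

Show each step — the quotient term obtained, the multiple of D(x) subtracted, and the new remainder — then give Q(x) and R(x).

Step 1: lead(2x⁷ − 20x⁶ + 31x⁵ − 28x⁴ − 54x³ + 34x² + 10x − 49) ÷ lead(D) = 2x⁷ ÷ −2x² = −x⁵. Subtract (−x⁵)·D = 2x⁷ − 4x⁶ + 7x⁵. Remainder: −16x⁶ + 24x⁵ − 28x⁴ − 54x³ + 34x² + 10x − 49.
Step 2: lead(−16x⁶ + 24x⁵ − 28x⁴ − 54x³ + 34x² + 10x − 49) ÷ lead(D) = −16x⁶ ÷ −2x² = 8x⁴. Subtract (8x⁴)·D = −16x⁶ + 32x⁵ − 56x⁴. Remainder: −8x⁵ + 28x⁴ − 54x³ + 34x² + 10x − 49.
Step 3: lead(−8x⁵ + 28x⁴ − 54x³ + 34x² + 10x − 49) ÷ lead(D) = −8x⁵ ÷ −2x² = 4x³. Subtract (4x³)·D = −8x⁵ + 16x⁴ − 28x³. Remainder: 12x⁴ − 26x³ + 34x² + 10x − 49.
Step 4: lead(12x⁴ − 26x³ + 34x² + 10x − 49) ÷ lead(D) = 12x⁴ ÷ −2x² = −6x². Subtract (−6x²)·D = 12x⁴ − 24x³ + 42x². Remainder: −2x³ − 8x² + 10x − 49.
Step 5: lead(−2x³ − 8x² + 10x − 49) ÷ lead(D) = −2x³ ÷ −2x² = x. Subtract (x)·D = −2x³ + 4x² − 7x. Remainder: −12x² + 17x − 49.
Step 6: lead(−12x² + 17x − 49) ÷ lead(D) = −12x² ÷ −2x² = 6. Subtract (6)·D = −12x² + 24x − 42. Remainder: −7x − 7.

Q(x) = −x⁵ + 8x⁴ + 4x³ − 6x² + x + 6; R(x) = −7x − 7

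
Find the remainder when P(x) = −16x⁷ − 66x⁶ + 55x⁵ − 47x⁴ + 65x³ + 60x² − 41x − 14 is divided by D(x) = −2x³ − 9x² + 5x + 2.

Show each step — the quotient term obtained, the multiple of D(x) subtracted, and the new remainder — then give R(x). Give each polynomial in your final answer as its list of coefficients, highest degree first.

Step 1: lead(−16x⁷ − 66x⁶ + 55x⁵ − 47x⁴ + 65x³ + 60x² − 41x − 14) ÷ lead(D) = −16x⁷ ÷ −2x³ = 8x⁴. Subtract (8x⁴)·D = −16x⁷ − 72x⁶ + 40x⁵ + 16x⁴. Remainder: 6x⁶ + 15x⁵ − 63x⁴ + 65x³ + 60x² − 41x − 14.
Step 2: lead(6x⁶ + 15x⁵ − 63x⁴ + 65x³ + 60x² − 41x − 14) ÷ lead(D) = 6x⁶ ÷ −2x³ = −3x³. Subtract (−3x³)·D = 6x⁶ + 27x⁵ − 15x⁴ − 6x³. Remainder: −12x⁵ − 48x⁴ + 71x³ + 60x² − 41x − 14.
Step 3: lead(−12x⁵ − 48x⁴ + 71x³ + 60x² − 41x − 14) ÷ lead(D) = −12x⁵ ÷ −2x³ = 6x². Subtract (6x²)·D = −12x⁵ − 54x⁴ + 30x³ + 12x². Remainder: 6x⁴ + 41x³ + 48x² − 41x − 14.
Step 4: lead(6x⁴ + 41x³ + 48x² − 41x − 14) ÷ lead(D) = 6x⁴ ÷ −2x³ = −3x. Subtract (−3x)·D = 6x⁴ + 27x³ − 15x² − 6x. Remainder: 14x³ + 63x² − 35x − 14.
Step 5: lead(14x³ + 63x² − 35x − 14) ÷ lead(D) = 14x³ ÷ −2x³ = −7. Subtract (−7)·D = 14x³ + 63x² − 35x − 14. Remainder: 0.

R = [0]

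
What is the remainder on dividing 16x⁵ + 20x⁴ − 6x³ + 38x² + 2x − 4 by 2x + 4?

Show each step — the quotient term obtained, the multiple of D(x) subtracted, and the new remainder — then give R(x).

R(x) = 0

Step 1: lead(16x⁵ + 20x⁴ − 6x³ + 38x² + 2x − 4) ÷ lead(D) = 16x⁵ ÷ 2x = 8x⁴. Subtract (8x⁴)·D = 16x⁵ + 32x⁴. Remainder: −12x⁴ − 6x³ + 38x² + 2x − 4.
Step 2: lead(−12x⁴ − 6x³ + 38x² + 2x − 4) ÷ lead(D) = −12x⁴ ÷ 2x = −6x³. Subtract (−6x³)·D = −12x⁴ − 24x³. Remainder: 18x³ + 38x² + 2x − 4.
Step 3: lead(18x³ + 38x² + 2x − 4) ÷ lead(D) = 18x³ ÷ 2x = 9x². Subtract (9x²)·D = 18x³ + 36x². Remainder: 2x² + 2x − 4.
Step 4: lead(2x² + 2x − 4) ÷ lead(D) = 2x² ÷ 2x = x. Subtract (x)·D = 2x² + 4x. Remainder: −2x − 4.
Step 5: lead(−2x − 4) ÷ lead(D) = −2x ÷ 2x = −1. Subtract (−1)·D = −2x − 4. Remainder: 0.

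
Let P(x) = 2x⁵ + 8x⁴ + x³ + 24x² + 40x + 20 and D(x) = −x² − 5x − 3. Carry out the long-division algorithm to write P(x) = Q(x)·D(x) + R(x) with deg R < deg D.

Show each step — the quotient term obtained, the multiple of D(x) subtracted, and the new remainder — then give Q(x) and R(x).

Q(x) = −2x³ + 2x² − 5x − 5; R(x) = 5

Step 1: lead(2x⁵ + 8x⁴ + x³ + 24x² + 40x + 20) ÷ lead(D) = 2x⁵ ÷ −x² = −2x³. Subtract (−2x³)·D = 2x⁵ + 10x⁴ + 6x³. Remainder: −2x⁴ − 5x³ + 24x² + 40x + 20.
Step 2: lead(−2x⁴ − 5x³ + 24x² + 40x + 20) ÷ lead(D) = −2x⁴ ÷ −x² = 2x². Subtract (2x²)·D = −2x⁴ − 10x³ − 6x². Remainder: 5x³ + 30x² + 40x + 20.
Step 3: lead(5x³ + 30x² + 40x + 20) ÷ lead(D) = 5x³ ÷ −x² = −5x. Subtract (−5x)·D = 5x³ + 25x² + 15x. Remainder: 5x² + 25x + 20.
Step 4: lead(5x² + 25x + 20) ÷ lead(D) = 5x² ÷ −x² = −5. Subtract (−5)·D = 5x² + 25x + 15. Remainder: 5.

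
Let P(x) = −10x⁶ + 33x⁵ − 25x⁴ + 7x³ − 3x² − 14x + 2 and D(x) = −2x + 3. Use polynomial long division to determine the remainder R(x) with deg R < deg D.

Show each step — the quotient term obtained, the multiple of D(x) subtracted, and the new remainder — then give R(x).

Step 1: lead(−10x⁶ + 33x⁵ − 25x⁴ + 7x³ − 3x² − 14x + 2) ÷ lead(D) = −10x⁶ ÷ −2x = 5x⁵. Subtract (5x⁵)·D = −10x⁶ + 15x⁵. Remainder: 18x⁵ − 25x⁴ + 7x³ − 3x² − 14x + 2.
Step 2: lead(18x⁵ − 25x⁴ + 7x³ − 3x² − 14x + 2) ÷ lead(D) = 18x⁵ ÷ −2x = −9x⁴. Subtract (−9x⁴)·D = 18x⁵ − 27x⁴. Remainder: 2x⁴ + 7x³ − 3x² − 14x + 2.
Step 3: lead(2x⁴ + 7x³ − 3x² − 14x + 2) ÷ lead(D) = 2x⁴ ÷ −2x = −x³. Subtract (−x³)·D = 2x⁴ − 3x³. Remainder: 10x³ − 3x² − 14x + 2.
Step 4: lead(10x³ − 3x² − 14x + 2) ÷ lead(D) = 10x³ ÷ −2x = −5x². Subtract (−5x²)·D = 10x³ − 15x². Remainder: 12x² − 14x + 2.
Step 5: lead(12x² − 14x + 2) ÷ lead(D) = 12x² ÷ −2x = −6x. Subtract (−6x)·D = 12x² − 18x. Remainder: 4x + 2.
Step 6: lead(4x + 2) ÷ lead(D) = 4x ÷ −2x = −2. Subtract (−2)·D = 4x − 6. Remainder: 8.

R(x) = 8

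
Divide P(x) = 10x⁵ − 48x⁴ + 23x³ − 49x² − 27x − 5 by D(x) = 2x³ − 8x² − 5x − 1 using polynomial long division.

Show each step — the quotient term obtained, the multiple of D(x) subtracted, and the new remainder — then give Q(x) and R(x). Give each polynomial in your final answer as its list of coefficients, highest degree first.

Step 1: lead(10x⁵ − 48x⁴ + 23x³ − 49x² − 27x − 5) ÷ lead(D) = 10x⁵ ÷ 2x³ = 5x². Subtract (5x²)·D = 10x⁵ − 40x⁴ − 25x³ − 5x². Remainder: −8x⁴ + 48x³ − 44x² − 27x − 5.
Step 2: lead(−8x⁴ + 48x³ − 44x² − 27x − 5) ÷ lead(D) = −8x⁴ ÷ 2x³ = −4x. Subtract (−4x)·D = −8x⁴ + 32x³ + 20x² + 4x. Remainder: 16x³ − 64x² − 31x − 5.
Step 3: lead(16x³ − 64x² − 31x − 5) ÷ lead(D) = 16x³ ÷ 2x³ = 8. Subtract (8)·D = 16x³ − 64x² − 40x − 8. Remainder: 9x + 3.

Q = [5, -4, 8]; R = [9, 3]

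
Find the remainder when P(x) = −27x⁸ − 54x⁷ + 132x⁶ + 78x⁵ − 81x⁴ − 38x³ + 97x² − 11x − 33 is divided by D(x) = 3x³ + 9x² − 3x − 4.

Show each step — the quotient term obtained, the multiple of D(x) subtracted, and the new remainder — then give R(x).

Step 1: lead(−27x⁸ − 54x⁷ + 132x⁶ + 78x⁵ − 81x⁴ − 38x³ + 97x² − 11x − 33) ÷ lead(D) = −27x⁸ ÷ 3x³ = −9x⁵. Subtract (−9x⁵)·D = −27x⁸ − 81x⁷ + 27x⁶ + 36x⁵. Remainder: 27x⁷ + 105x⁶ + 42x⁵ − 81x⁴ − 38x³ + 97x² − 11x − 33.
Step 2: lead(27x⁷ + 105x⁶ + 42x⁵ − 81x⁴ − 38x³ + 97x² − 11x − 33) ÷ lead(D) = 27x⁷ ÷ 3x³ = 9x⁴. Subtract (9x⁴)·D = 27x⁷ + 81x⁶ − 27x⁵ − 36x⁴. Remainder: 24x⁶ + 69x⁵ − 45x⁴ − 38x³ + 97x² − 11x − 33.
Step 3: lead(24x⁶ + 69x⁵ − 45x⁴ − 38x³ + 97x² − 11x − 33) ÷ lead(D) = 24x⁶ ÷ 3x³ = 8x³. Subtract (8x³)·D = 24x⁶ + 72x⁵ − 24x⁴ − 32x³. Remainder: −3x⁵ − 21x⁴ − 6x³ + 97x² − 11x − 33.
Step 4: lead(−3x⁵ − 21x⁴ − 6x³ + 97x² − 11x − 33) ÷ lead(D) = −3x⁵ ÷ 3x³ = −x². Subtract (−x²)·D = −3x⁵ − 9x⁴ + 3x³ + 4x². Remainder: −12x⁴ − 9x³ + 93x² − 11x − 33.
Step 5: lead(−12x⁴ − 9x³ + 93x² − 11x − 33) ÷ lead(D) = −12x⁴ ÷ 3x³ = −4x. Subtract (−4x)·D = −12x⁴ − 36x³ + 12x² + 16x. Remainder: 27x³ + 81x² − 27x − 33.
Step 6: lead(27x³ + 81x² − 27x − 33) ÷ lead(D) = 27x³ ÷ 3x³ = 9. Subtract (9)·D = 27x³ + 81x² − 27x − 36. Remainder: 3.

R(x) = 3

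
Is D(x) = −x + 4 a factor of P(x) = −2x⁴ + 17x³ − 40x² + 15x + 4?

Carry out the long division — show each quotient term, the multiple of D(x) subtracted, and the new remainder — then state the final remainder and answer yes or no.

Step 1: lead(−2x⁴ + 17x³ − 40x² + 15x + 4) ÷ lead(D) = −2x⁴ ÷ −x = 2x³. Subtract (2x³)·D = −2x⁴ + 8x³. Remainder: 9x³ − 40x² + 15x + 4.
Step 2: lead(9x³ − 40x² + 15x + 4) ÷ lead(D) = 9x³ ÷ −x = −9x². Subtract (−9x²)·D = 9x³ − 36x². Remainder: −4x² + 15x + 4.
Step 3: lead(−4x² + 15x + 4) ÷ lead(D) = −4x² ÷ −x = 4x. Subtract (4x)·D = −4x² + 16x. Remainder: −x + 4.
Step 4: lead(−x + 4) ÷ lead(D) = −x ÷ −x = 1. Subtract (1)·D = −x + 4. Remainder: 0.

R(x) = 0, so D(x) is a factor of P(x). yes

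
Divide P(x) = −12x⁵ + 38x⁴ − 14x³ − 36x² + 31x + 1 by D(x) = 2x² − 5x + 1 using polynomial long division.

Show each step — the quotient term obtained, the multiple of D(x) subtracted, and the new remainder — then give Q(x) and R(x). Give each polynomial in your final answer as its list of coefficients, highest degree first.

Q = [-6, 4, 6, -5]; R = [6]

Step 1: lead(−12x⁵ + 38x⁴ − 14x³ − 36x² + 31x + 1) ÷ lead(D) = −12x⁵ ÷ 2x² = −6x³. Subtract (−6x³)·D = −12x⁵ + 30x⁴ − 6x³. Remainder: 8x⁴ − 8x³ − 36x² + 31x + 1.
Step 2: lead(8x⁴ − 8x³ − 36x² + 31x + 1) ÷ lead(D) = 8x⁴ ÷ 2x² = 4x². Subtract (4x²)·D = 8x⁴ − 20x³ + 4x². Remainder: 12x³ − 40x² + 31x + 1.
Step 3: lead(12x³ − 40x² + 31x + 1) ÷ lead(D) = 12x³ ÷ 2x² = 6x. Subtract (6x)·D = 12x³ − 30x² + 6x. Remainder: −10x² + 25x + 1.
Step 4: lead(−10x² + 25x + 1) ÷ lead(D) = −10x² ÷ 2x² = −5. Subtract (−5)·D = −10x² + 25x − 5. Remainder: 6.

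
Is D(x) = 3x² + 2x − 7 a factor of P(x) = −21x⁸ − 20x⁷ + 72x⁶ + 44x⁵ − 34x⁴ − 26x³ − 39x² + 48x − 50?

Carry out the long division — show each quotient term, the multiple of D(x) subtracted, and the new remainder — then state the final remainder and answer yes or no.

R(x) = 8x − 8, so D(x) is not a factor of P(x). no

Step 1: lead(−21x⁸ − 20x⁷ + 72x⁶ + 44x⁵ − 34x⁴ − 26x³ − 39x² + 48x − 50) ÷ lead(D) = −21x⁸ ÷ 3x² = −7x⁶. Subtract (−7x⁶)·D = −21x⁸ − 14x⁷ + 49x⁶. Remainder: −6x⁷ + 23x⁶ + 44x⁵ − 34x⁴ − 26x³ − 39x² + 48x − 50.
Step 2: lead(−6x⁷ + 23x⁶ + 44x⁵ − 34x⁴ − 26x³ − 39x² + 48x − 50) ÷ lead(D) = −6x⁷ ÷ 3x² = −2x⁵. Subtract (−2x⁵)·D = −6x⁷ − 4x⁶ + 14x⁵. Remainder: 27x⁶ + 30x⁵ − 34x⁴ − 26x³ − 39x² + 48x − 50.
Step 3: lead(27x⁶ + 30x⁵ − 34x⁴ − 26x³ − 39x² + 48x − 50) ÷ lead(D) = 27x⁶ ÷ 3x² = 9x⁴. Subtract (9x⁴)·D = 27x⁶ + 18x⁵ − 63x⁴. Remainder: 12x⁵ + 29x⁴ − 26x³ − 39x² + 48x − 50.
Step 4: lead(12x⁵ + 29x⁴ − 26x³ − 39x² + 48x − 50) ÷ lead(D) = 12x⁵ ÷ 3x² = 4x³. Subtract (4x³)·D = 12x⁵ + 8x⁴ − 28x³. Remainder: 21x⁴ + 2x³ − 39x² + 48x − 50.
Step 5: lead(21x⁴ + 2x³ − 39x² + 48x − 50) ÷ lead(D) = 21x⁴ ÷ 3x² = 7x². Subtract (7x²)·D = 21x⁴ + 14x³ − 49x². Remainder: −12x³ + 10x² + 48x − 50.
Step 6: lead(−12x³ + 10x² + 48x − 50) ÷ lead(D) = −12x³ ÷ 3x² = −4x. Subtract (−4x)·D = −12x³ − 8x² + 28x. Remainder: 18x² + 20x − 50.
Step 7: lead(18x² + 20x − 50) ÷ lead(D) = 18x² ÷ 3x² = 6. Subtract (6)·D = 18x² + 12x − 42. Remainder: 8x − 8.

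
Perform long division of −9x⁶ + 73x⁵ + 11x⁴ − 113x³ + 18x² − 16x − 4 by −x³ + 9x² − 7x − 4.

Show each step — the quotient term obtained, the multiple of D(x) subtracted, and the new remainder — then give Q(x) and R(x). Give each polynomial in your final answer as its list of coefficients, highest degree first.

Step 1: lead(−9x⁶ + 73x⁵ + 11x⁴ − 113x³ + 18x² − 16x − 4) ÷ lead(D) = −9x⁶ ÷ −x³ = 9x³. Subtract (9x³)·D = −9x⁶ + 81x⁵ − 63x⁴ − 36x³. Remainder: −8x⁵ + 74x⁴ − 77x³ + 18x² − 16x − 4.
Step 2: lead(−8x⁵ + 74x⁴ − 77x³ + 18x² − 16x − 4) ÷ lead(D) = −8x⁵ ÷ −x³ = 8x². Subtract (8x²)·D = −8x⁵ + 72x⁴ − 56x³ − 32x². Remainder: 2x⁴ − 21x³ + 50x² − 16x − 4.
Step 3: lead(2x⁴ − 21x³ + 50x² − 16x − 4) ÷ lead(D) = 2x⁴ ÷ −x³ = −2x. Subtract (−2x)·D = 2x⁴ − 18x³ + 14x² + 8x. Remainder: −3x³ + 36x² − 24x − 4.
Step 4: lead(−3x³ + 36x² − 24x − 4) ÷ lead(D) = −3x³ ÷ −x³ = 3. Subtract (3)·D = −3x³ + 27x² − 21x − 12. Remainder: 9x² − 3x + 8.

Q = [9, 8, -2, 3]; R = [9, -3, 8]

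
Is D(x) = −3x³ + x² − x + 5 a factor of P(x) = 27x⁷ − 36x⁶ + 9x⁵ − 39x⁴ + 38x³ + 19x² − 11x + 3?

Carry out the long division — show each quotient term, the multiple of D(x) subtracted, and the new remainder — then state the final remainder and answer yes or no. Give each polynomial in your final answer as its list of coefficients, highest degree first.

R = [9, 3], so D(x) is not a factor of P(x). no

Step 1: lead(27x⁷ − 36x⁶ + 9x⁵ − 39x⁴ + 38x³ + 19x² − 11x + 3) ÷ lead(D) = 27x⁷ ÷ −3x³ = −9x⁴. Subtract (−9x⁴)·D = 27x⁷ − 9x⁶ + 9x⁵ − 45x⁴. Remainder: −27x⁶ + 6x⁴ + 38x³ + 19x² − 11x + 3.
Step 2: lead(−27x⁶ + 6x⁴ + 38x³ + 19x² − 11x + 3) ÷ lead(D) = −27x⁶ ÷ −3x³ = 9x³. Subtract (9x³)·D = −27x⁶ + 9x⁵ − 9x⁴ + 45x³. Remainder: −9x⁵ + 15x⁴ − 7x³ + 19x² − 11x + 3.
Step 3: lead(−9x⁵ + 15x⁴ − 7x³ + 19x² − 11x + 3) ÷ lead(D) = −9x⁵ ÷ −3x³ = 3x². Subtract (3x²)·D = −9x⁵ + 3x⁴ − 3x³ + 15x². Remainder: 12x⁴ − 4x³ + 4x² − 11x + 3.
Step 4: lead(12x⁴ − 4x³ + 4x² − 11x + 3) ÷ lead(D) = 12x⁴ ÷ −3x³ = −4x. Subtract (−4x)·D = 12x⁴ − 4x³ + 4x² − 20x. Remainder: 9x + 3.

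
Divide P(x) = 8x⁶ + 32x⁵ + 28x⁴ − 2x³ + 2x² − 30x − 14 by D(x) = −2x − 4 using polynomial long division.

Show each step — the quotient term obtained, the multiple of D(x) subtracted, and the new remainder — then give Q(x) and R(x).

Step 1: lead(8x⁶ + 32x⁵ + 28x⁴ − 2x³ + 2x² − 30x − 14) ÷ lead(D) = 8x⁶ ÷ −2x = −4x⁵. Subtract (−4x⁵)·D = 8x⁶ + 16x⁵. Remainder: 16x⁵ + 28x⁴ − 2x³ + 2x² − 30x − 14.
Step 2: lead(16x⁵ + 28x⁴ − 2x³ + 2x² − 30x − 14) ÷ lead(D) = 16x⁵ ÷ −2x = −8x⁴. Subtract (−8x⁴)·D = 16x⁵ + 32x⁴. Remainder: −4x⁴ − 2x³ + 2x² − 30x − 14.
Step 3: lead(−4x⁴ − 2x³ + 2x² − 30x − 14) ÷ lead(D) = −4x⁴ ÷ −2x = 2x³. Subtract (2x³)·D = −4x⁴ − 8x³. Remainder: 6x³ + 2x² − 30x − 14.
Step 4: lead(6x³ + 2x² − 30x − 14) ÷ lead(D) = 6x³ ÷ −2x = −3x². Subtract (−3x²)·D = 6x³ + 12x². Remainder: −10x² − 30x − 14.
Step 5: lead(−10x² − 30x − 14) ÷ lead(D) = −10x² ÷ −2x = 5x. Subtract (5x)·D = −10x² − 20x. Remainder: −10x − 14.
Step 6: lead(−10x − 14) ÷ lead(D) = −10x ÷ −2x = 5. Subtract (5)·D = −10x − 20. Remainder: 6.

Q(x) = −4x⁵ − 8x⁴ + 2x³ − 3x² + 5x + 5; R(x) = 6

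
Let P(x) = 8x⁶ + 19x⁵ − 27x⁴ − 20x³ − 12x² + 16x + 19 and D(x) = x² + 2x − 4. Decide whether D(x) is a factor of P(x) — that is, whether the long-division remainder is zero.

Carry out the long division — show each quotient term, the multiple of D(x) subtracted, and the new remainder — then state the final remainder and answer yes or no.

Step 1: lead(8x⁶ + 19x⁵ − 27x⁴ − 20x³ − 12x² + 16x + 19) ÷ lead(D) = 8x⁶ ÷ x² = 8x⁴. Subtract (8x⁴)·D = 8x⁶ + 16x⁵ − 32x⁴. Remainder: 3x⁵ + 5x⁴ − 20x³ − 12x² + 16x + 19.
Step 2: lead(3x⁵ + 5x⁴ − 20x³ − 12x² + 16x + 19) ÷ lead(D) = 3x⁵ ÷ x² = 3x³. Subtract (3x³)·D = 3x⁵ + 6x⁴ − 12x³. Remainder: −x⁴ − 8x³ − 12x² + 16x + 19.
Step 3: lead(−x⁴ − 8x³ − 12x² + 16x + 19) ÷ lead(D) = −x⁴ ÷ x² = −x². Subtract (−x²)·D = −x⁴ − 2x³ + 4x². Remainder: −6x³ − 16x² + 16x + 19.
Step 4: lead(−6x³ − 16x² + 16x + 19) ÷ lead(D) = −6x³ ÷ x² = −6x. Subtract (−6x)·D = −6x³ − 12x² + 24x. Remainder: −4x² − 8x + 19.
Step 5: lead(−4x² − 8x + 19) ÷ lead(D) = −4x² ÷ x² = −4. Subtract (−4)·D = −4x² − 8x + 16. Remainder: 3.

R(x) = 3, so D(x) is not a factor of P(x). no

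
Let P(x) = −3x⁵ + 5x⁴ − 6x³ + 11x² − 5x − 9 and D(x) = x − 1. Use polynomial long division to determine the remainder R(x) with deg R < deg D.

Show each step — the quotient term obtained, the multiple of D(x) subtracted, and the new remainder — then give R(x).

Step 1: lead(−3x⁵ + 5x⁴ − 6x³ + 11x² − 5x − 9) ÷ lead(D) = −3x⁵ ÷ x = −3x⁴. Subtract (−3x⁴)·D = −3x⁵ + 3x⁴. Remainder: 2x⁴ − 6x³ + 11x² − 5x − 9.
Step 2: lead(2x⁴ − 6x³ + 11x² − 5x − 9) ÷ lead(D) = 2x⁴ ÷ x = 2x³. Subtract (2x³)·D = 2x⁴ − 2x³. Remainder: −4x³ + 11x² − 5x − 9.
Step 3: lead(−4x³ + 11x² − 5x − 9) ÷ lead(D) = −4x³ ÷ x = −4x². Subtract (−4x²)·D = −4x³ + 4x². Remainder: 7x² − 5x − 9.
Step 4: lead(7x² − 5x − 9) ÷ lead(D) = 7x² ÷ x = 7x. Subtract (7x)·D = 7x² − 7x. Remainder: 2x − 9.
Step 5: lead(2x − 9) ÷ lead(D) = 2x ÷ x = 2. Subtract (2)·D = 2x − 2. Remainder: −7.

R(x) = −7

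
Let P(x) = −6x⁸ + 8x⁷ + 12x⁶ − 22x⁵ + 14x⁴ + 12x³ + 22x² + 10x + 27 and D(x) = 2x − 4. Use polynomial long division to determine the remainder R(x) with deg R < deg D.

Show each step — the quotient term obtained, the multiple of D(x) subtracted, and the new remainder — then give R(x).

Step 1: lead(−6x⁸ + 8x⁷ + 12x⁶ − 22x⁵ + 14x⁴ + 12x³ + 22x² + 10x + 27) ÷ lead(D) = −6x⁸ ÷ 2x = −3x⁷. Subtract (−3x⁷)·D = −6x⁸ + 12x⁷. Remainder: −4x⁷ + 12x⁶ − 22x⁵ + 14x⁴ + 12x³ + 22x² + 10x + 27.
Step 2: lead(−4x⁷ + 12x⁶ − 22x⁵ + 14x⁴ + 12x³ + 22x² + 10x + 27) ÷ lead(D) = −4x⁷ ÷ 2x = −2x⁶. Subtract (−2x⁶)·D = −4x⁷ + 8x⁶. Remainder: 4x⁶ − 22x⁵ + 14x⁴ + 12x³ + 22x² + 10x + 27.
Step 3: lead(4x⁶ − 22x⁵ + 14x⁴ + 12x³ + 22x² + 10x + 27) ÷ lead(D) = 4x⁶ ÷ 2x = 2x⁵. Subtract (2x⁵)·D = 4x⁶ − 8x⁵. Remainder: −14x⁵ + 14x⁴ + 12x³ + 22x² + 10x + 27.
Step 4: lead(−14x⁵ + 14x⁴ + 12x³ + 22x² + 10x + 27) ÷ lead(D) = −14x⁵ ÷ 2x = −7x⁴. Subtract (−7x⁴)·D = −14x⁵ + 28x⁴. Remainder: −14x⁴ + 12x³ + 22x² + 10x + 27.
Step 5: lead(−14x⁴ + 12x³ + 22x² + 10x + 27) ÷ lead(D) = −14x⁴ ÷ 2x = −7x³. Subtract (−7x³)·D = −14x⁴ + 28x³. Remainder: −16x³ + 22x² + 10x + 27.
Step 6: lead(−16x³ + 22x² + 10x + 27) ÷ lead(D) = −16x³ ÷ 2x = −8x². Subtract (−8x²)·D = −16x³ + 32x². Remainder: −10x² + 10x + 27.
Step 7: lead(−10x² + 10x + 27) ÷ lead(D) = −10x² ÷ 2x = −5x. Subtract (−5x)·D = −10x² + 20x. Remainder: −10x + 27.
Step 8: lead(−10x + 27) ÷ lead(D) = −10x ÷ 2x = −5. Subtract (−5)·D = −10x + 20. Remainder: 7.

R(x) = 7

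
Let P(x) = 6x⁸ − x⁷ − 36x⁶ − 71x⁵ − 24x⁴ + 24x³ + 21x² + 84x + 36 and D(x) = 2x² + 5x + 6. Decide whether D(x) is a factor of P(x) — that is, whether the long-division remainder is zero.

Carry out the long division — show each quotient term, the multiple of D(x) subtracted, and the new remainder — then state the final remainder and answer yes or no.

Step 1: lead(6x⁸ − x⁷ − 36x⁶ − 71x⁵ − 24x⁴ + 24x³ + 21x² + 84x + 36) ÷ lead(D) = 6x⁸ ÷ 2x² = 3x⁶. Subtract (3x⁶)·D = 6x⁸ + 15x⁷ + 18x⁶. Remainder: −16x⁷ − 54x⁶ − 71x⁵ − 24x⁴ + 24x³ + 21x² + 84x + 36.
Step 2: lead(−16x⁷ − 54x⁶ − 71x⁵ − 24x⁴ + 24x³ + 21x² + 84x + 36) ÷ lead(D) = −16x⁷ ÷ 2x² = −8x⁵. Subtract (−8x⁵)·D = −16x⁷ − 40x⁶ − 48x⁵. Remainder: −14x⁶ − 23x⁵ − 24x⁴ + 24x³ + 21x² + 84x + 36.
Step 3: lead(−14x⁶ − 23x⁵ − 24x⁴ + 24x³ + 21x² + 84x + 36) ÷ lead(D) = −14x⁶ ÷ 2x² = −7x⁴. Subtract (−7x⁴)·D = −14x⁶ − 35x⁵ − 42x⁴. Remainder: 12x⁵ + 18x⁴ + 24x³ + 21x² + 84x + 36.
Step 4: lead(12x⁵ + 18x⁴ + 24x³ + 21x² + 84x + 36) ÷ lead(D) = 12x⁵ ÷ 2x² = 6x³. Subtract (6x³)·D = 12x⁵ + 30x⁴ + 36x³. Remainder: −12x⁴ − 12x³ + 21x² + 84x + 36.
Step 5: lead(−12x⁴ − 12x³ + 21x² + 84x + 36) ÷ lead(D) = −12x⁴ ÷ 2x² = −6x². Subtract (−6x²)·D = −12x⁴ − 30x³ − 36x². Remainder: 18x³ + 57x² + 84x + 36.
Step 6: lead(18x³ + 57x² + 84x + 36) ÷ lead(D) = 18x³ ÷ 2x² = 9x. Subtract (9x)·D = 18x³ + 45x² + 54x. Remainder: 12x² + 30x + 36.
Step 7: lead(12x² + 30x + 36) ÷ lead(D) = 12x² ÷ 2x² = 6. Subtract (6)·D = 12x² + 30x + 36. Remainder: 0.

R(x) = 0, so D(x) is a factor of P(x). yes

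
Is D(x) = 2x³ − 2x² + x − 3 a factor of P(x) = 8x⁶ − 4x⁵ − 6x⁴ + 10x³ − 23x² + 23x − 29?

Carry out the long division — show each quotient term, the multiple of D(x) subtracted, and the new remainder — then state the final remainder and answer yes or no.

R(x) = 7x − 8, so D(x) is not a factor of P(x). no

Step 1: lead(8x⁶ − 4x⁵ − 6x⁴ + 10x³ − 23x² + 23x − 29) ÷ lead(D) = 8x⁶ ÷ 2x³ = 4x³. Subtract (4x³)·D = 8x⁶ − 8x⁵ + 4x⁴ − 12x³. Remainder: 4x⁵ − 10x⁴ + 22x³ − 23x² + 23x − 29.
Step 2: lead(4x⁵ − 10x⁴ + 22x³ − 23x² + 23x − 29) ÷ lead(D) = 4x⁵ ÷ 2x³ = 2x². Subtract (2x²)·D = 4x⁵ − 4x⁴ + 2x³ − 6x². Remainder: −6x⁴ + 20x³ − 17x² + 23x − 29.
Step 3: lead(−6x⁴ + 20x³ − 17x² + 23x − 29) ÷ lead(D) = −6x⁴ ÷ 2x³ = −3x. Subtract (−3x)·D = −6x⁴ + 6x³ − 3x² + 9x. Remainder: 14x³ − 14x² + 14x − 29.
Step 4: lead(14x³ − 14x² + 14x − 29) ÷ lead(D) = 14x³ ÷ 2x³ = 7. Subtract (7)·D = 14x³ − 14x² + 7x − 21. Remainder: 7x − 8.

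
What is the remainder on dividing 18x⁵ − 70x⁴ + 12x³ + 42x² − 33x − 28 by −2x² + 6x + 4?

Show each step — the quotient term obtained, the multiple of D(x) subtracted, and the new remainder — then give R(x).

R(x) = −3x − 8

Step 1: lead(18x⁵ − 70x⁴ + 12x³ + 42x² − 33x − 28) ÷ lead(D) = 18x⁵ ÷ −2x² = −9x³. Subtract (−9x³)·D = 18x⁵ − 54x⁴ − 36x³. Remainder: −16x⁴ + 48x³ + 42x² − 33x − 28.
Step 2: lead(−16x⁴ + 48x³ + 42x² − 33x − 28) ÷ lead(D) = −16x⁴ ÷ −2x² = 8x². Subtract (8x²)·D = −16x⁴ + 48x³ + 32x². Remainder: 10x² − 33x − 28.
Step 3: lead(10x² − 33x − 28) ÷ lead(D) = 10x² ÷ −2x² = −5. Subtract (−5)·D = 10x² − 30x − 20. Remainder: −3x − 8.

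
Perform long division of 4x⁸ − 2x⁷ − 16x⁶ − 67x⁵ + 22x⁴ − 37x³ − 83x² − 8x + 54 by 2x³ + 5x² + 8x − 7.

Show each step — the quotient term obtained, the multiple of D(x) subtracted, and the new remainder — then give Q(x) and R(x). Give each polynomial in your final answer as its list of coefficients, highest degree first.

Step 1: lead(4x⁸ − 2x⁷ − 16x⁶ − 67x⁵ + 22x⁴ − 37x³ − 83x² − 8x + 54) ÷ lead(D) = 4x⁸ ÷ 2x³ = 2x⁵. Subtract (2x⁵)·D = 4x⁸ + 10x⁷ + 16x⁶ − 14x⁵. Remainder: −12x⁷ − 32x⁶ − 53x⁵ + 22x⁴ − 37x³ − 83x² − 8x + 54.
Step 2: lead(−12x⁷ − 32x⁶ − 53x⁵ + 22x⁴ − 37x³ − 83x² − 8x + 54) ÷ lead(D) = −12x⁷ ÷ 2x³ = −6x⁴. Subtract (−6x⁴)·D = −12x⁷ − 30x⁶ − 48x⁵ + 42x⁴. Remainder: −2x⁶ − 5x⁵ − 20x⁴ − 37x³ − 83x² − 8x + 54.
Step 3: lead(−2x⁶ − 5x⁵ − 20x⁴ − 37x³ − 83x² − 8x + 54) ÷ lead(D) = −2x⁶ ÷ 2x³ = −x³. Subtract (−x³)·D = −2x⁶ − 5x⁵ − 8x⁴ + 7x³. Remainder: −12x⁴ − 44x³ − 83x² − 8x + 54.
Step 4: lead(−12x⁴ − 44x³ − 83x² − 8x + 54) ÷ lead(D) = −12x⁴ ÷ 2x³ = −6x. Subtract (−6x)·D = −12x⁴ − 30x³ − 48x² + 42x. Remainder: −14x³ − 35x² − 50x + 54.
Step 5: lead(−14x³ − 35x² − 50x + 54) ÷ lead(D) = −14x³ ÷ 2x³ = −7. Subtract (−7)·D = −14x³ − 35x² − 56x + 49. Remainder: 6x + 5.

Q = [2, -6, -1, 0, -6, -7]; R = [6, 5]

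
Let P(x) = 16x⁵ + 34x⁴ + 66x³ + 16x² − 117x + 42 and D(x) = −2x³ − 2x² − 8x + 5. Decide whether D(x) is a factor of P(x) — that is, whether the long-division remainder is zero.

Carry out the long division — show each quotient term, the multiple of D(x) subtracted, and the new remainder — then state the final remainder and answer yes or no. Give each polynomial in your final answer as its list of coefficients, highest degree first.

Step 1: lead(16x⁵ + 34x⁴ + 66x³ + 16x² − 117x + 42) ÷ lead(D) = 16x⁵ ÷ −2x³ = −8x². Subtract (−8x²)·D = 16x⁵ + 16x⁴ + 64x³ − 40x². Remainder: 18x⁴ + 2x³ + 56x² − 117x + 42.
Step 2: lead(18x⁴ + 2x³ + 56x² − 117x + 42) ÷ lead(D) = 18x⁴ ÷ −2x³ = −9x. Subtract (−9x)·D = 18x⁴ + 18x³ + 72x² − 45x. Remainder: −16x³ − 16x² − 72x + 42.
Step 3: lead(−16x³ − 16x² − 72x + 42) ÷ lead(D) = −16x³ ÷ −2x³ = 8. Subtract (8)·D = −16x³ − 16x² − 64x + 40. Remainder: −8x + 2.

R = [-8, 2], so D(x) is not a factor of P(x). no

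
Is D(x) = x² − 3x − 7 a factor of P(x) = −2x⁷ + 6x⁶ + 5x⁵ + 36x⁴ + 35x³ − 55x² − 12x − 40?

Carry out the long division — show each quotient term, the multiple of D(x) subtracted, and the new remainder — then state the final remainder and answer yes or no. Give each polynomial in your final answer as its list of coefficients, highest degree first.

R = [-4, -5], so D(x) is not a factor of P(x). no

Step 1: lead(−2x⁷ + 6x⁶ + 5x⁵ + 36x⁴ + 35x³ − 55x² − 12x − 40) ÷ lead(D) = −2x⁷ ÷ x² = −2x⁵. Subtract (−2x⁵)·D = −2x⁷ + 6x⁶ + 14x⁵. Remainder: −9x⁵ + 36x⁴ + 35x³ − 55x² − 12x − 40.
Step 2: lead(−9x⁵ + 36x⁴ + 35x³ − 55x² − 12x − 40) ÷ lead(D) = −9x⁵ ÷ x² = −9x³. Subtract (−9x³)·D = −9x⁵ + 27x⁴ + 63x³. Remainder: 9x⁴ − 28x³ − 55x² − 12x − 40.
Step 3: lead(9x⁴ − 28x³ − 55x² − 12x − 40) ÷ lead(D) = 9x⁴ ÷ x² = 9x². Subtract (9x²)·D = 9x⁴ − 27x³ − 63x². Remainder: −x³ + 8x² − 12x − 40.
Step 4: lead(−x³ + 8x² − 12x − 40) ÷ lead(D) = −x³ ÷ x² = −x. Subtract (−x)·D = −x³ + 3x² + 7x. Remainder: 5x² − 19x − 40.
Step 5: lead(5x² − 19x − 40) ÷ lead(D) = 5x² ÷ x² = 5. Subtract (5)·D = 5x² − 15x − 35. Remainder: −4x − 5.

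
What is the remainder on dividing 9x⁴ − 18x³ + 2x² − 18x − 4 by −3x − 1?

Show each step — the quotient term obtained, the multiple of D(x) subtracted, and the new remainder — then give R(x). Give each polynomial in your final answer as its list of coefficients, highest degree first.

Step 1: lead(9x⁴ − 18x³ + 2x² − 18x − 4) ÷ lead(D) = 9x⁴ ÷ −3x = −3x³. Subtract (−3x³)·D = 9x⁴ + 3x³. Remainder: −21x³ + 2x² − 18x − 4.
Step 2: lead(−21x³ + 2x² − 18x − 4) ÷ lead(D) = −21x³ ÷ −3x = 7x². Subtract (7x²)·D = −21x³ − 7x². Remainder: 9x² − 18x − 4.
Step 3: lead(9x² − 18x − 4) ÷ lead(D) = 9x² ÷ −3x = −3x. Subtract (−3x)·D = 9x² + 3x. Remainder: −21x − 4.
Step 4: lead(−21x − 4) ÷ lead(D) = −21x ÷ −3x = 7. Subtract (7)·D = −21x − 7. Remainder: 3.

R = [3]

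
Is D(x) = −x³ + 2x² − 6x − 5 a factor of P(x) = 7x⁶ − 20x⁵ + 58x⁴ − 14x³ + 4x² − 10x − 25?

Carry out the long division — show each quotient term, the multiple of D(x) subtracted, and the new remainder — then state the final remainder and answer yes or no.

Step 1: lead(7x⁶ − 20x⁵ + 58x⁴ − 14x³ + 4x² − 10x − 25) ÷ lead(D) = 7x⁶ ÷ −x³ = −7x³. Subtract (−7x³)·D = 7x⁶ − 14x⁵ + 42x⁴ + 35x³. Remainder: −6x⁵ + 16x⁴ − 49x³ + 4x² − 10x − 25.
Step 2: lead(−6x⁵ + 16x⁴ − 49x³ + 4x² − 10x − 25) ÷ lead(D) = −6x⁵ ÷ −x³ = 6x². Subtract (6x²)·D = −6x⁵ + 12x⁴ − 36x³ − 30x². Remainder: 4x⁴ − 13x³ + 34x² − 10x − 25.
Step 3: lead(4x⁴ − 13x³ + 34x² − 10x − 25) ÷ lead(D) = 4x⁴ ÷ −x³ = −4x. Subtract (−4x)·D = 4x⁴ − 8x³ + 24x² + 20x. Remainder: −5x³ + 10x² − 30x − 25.
Step 4: lead(−5x³ + 10x² − 30x − 25) ÷ lead(D) = −5x³ ÷ −x³ = 5. Subtract (5)·D = −5x³ + 10x² − 30x − 25. Remainder: 0.

R(x) = 0, so D(x) is a factor of P(x). yes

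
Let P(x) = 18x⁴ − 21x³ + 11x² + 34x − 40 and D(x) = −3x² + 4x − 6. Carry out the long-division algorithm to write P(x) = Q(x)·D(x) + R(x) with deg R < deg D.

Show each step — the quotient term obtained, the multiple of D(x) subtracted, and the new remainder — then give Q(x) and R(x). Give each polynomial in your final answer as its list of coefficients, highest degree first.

Step 1: lead(18x⁴ − 21x³ + 11x² + 34x − 40) ÷ lead(D) = 18x⁴ ÷ −3x² = −6x². Subtract (−6x²)·D = 18x⁴ − 24x³ + 36x². Remainder: 3x³ − 25x² + 34x − 40.
Step 2: lead(3x³ − 25x² + 34x − 40) ÷ lead(D) = 3x³ ÷ −3x² = −x. Subtract (−x)·D = 3x³ − 4x² + 6x. Remainder: −21x² + 28x − 40.
Step 3: lead(−21x² + 28x − 40) ÷ lead(D) = −21x² ÷ −3x² = 7. Subtract (7)·D = −21x² + 28x − 42. Remainder: 2.

Q = [-6, -1, 7]; R = [2]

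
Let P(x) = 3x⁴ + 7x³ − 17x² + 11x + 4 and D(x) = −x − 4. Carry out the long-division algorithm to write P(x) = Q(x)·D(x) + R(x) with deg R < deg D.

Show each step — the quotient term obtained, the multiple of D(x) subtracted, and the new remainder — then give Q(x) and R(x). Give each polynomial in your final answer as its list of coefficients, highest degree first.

Step 1: lead(3x⁴ + 7x³ − 17x² + 11x + 4) ÷ lead(D) = 3x⁴ ÷ −x = −3x³. Subtract (−3x³)·D = 3x⁴ + 12x³. Remainder: −5x³ − 17x² + 11x + 4.
Step 2: lead(−5x³ − 17x² + 11x + 4) ÷ lead(D) = −5x³ ÷ −x = 5x². Subtract (5x²)·D = −5x³ − 20x². Remainder: 3x² + 11x + 4.
Step 3: lead(3x² + 11x + 4) ÷ lead(D) = 3x² ÷ −x = −3x. Subtract (−3x)·D = 3x² + 12x. Remainder: −x + 4.
Step 4: lead(−x + 4) ÷ lead(D) = −x ÷ −x = 1. Subtract (1)·D = −x − 4. Remainder: 8.

Q = [-3, 5, -3, 1]; R = [8]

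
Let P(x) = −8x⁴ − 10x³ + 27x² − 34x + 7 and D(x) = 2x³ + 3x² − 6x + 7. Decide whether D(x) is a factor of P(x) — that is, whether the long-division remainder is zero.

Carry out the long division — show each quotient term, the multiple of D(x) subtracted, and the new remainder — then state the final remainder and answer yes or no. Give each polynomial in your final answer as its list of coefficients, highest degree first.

R = [0], so D(x) is a factor of P(x). yes

Step 1: lead(−8x⁴ − 10x³ + 27x² − 34x + 7) ÷ lead(D) = −8x⁴ ÷ 2x³ = −4x. Subtract (−4x)·D = −8x⁴ − 12x³ + 24x² − 28x. Remainder: 2x³ + 3x² − 6x + 7.
Step 2: lead(2x³ + 3x² − 6x + 7) ÷ lead(D) = 2x³ ÷ 2x³ = 1. Subtract (1)·D = 2x³ + 3x² − 6x + 7. Remainder: 0.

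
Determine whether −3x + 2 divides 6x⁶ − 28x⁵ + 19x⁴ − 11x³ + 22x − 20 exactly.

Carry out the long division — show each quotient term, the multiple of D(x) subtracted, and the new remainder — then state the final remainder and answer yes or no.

R(x) = −8, so D(x) is not a factor of P(x). no

Step 1: lead(6x⁶ − 28x⁵ + 19x⁴ − 11x³ + 22x − 20) ÷ lead(D) = 6x⁶ ÷ −3x = −2x⁵. Subtract (−2x⁵)·D = 6x⁶ − 4x⁵. Remainder: −24x⁵ + 19x⁴ − 11x³ + 22x − 20.
Step 2: lead(−24x⁵ + 19x⁴ − 11x³ + 22x − 20) ÷ lead(D) = −24x⁵ ÷ −3x = 8x⁴. Subtract (8x⁴)·D = −24x⁵ + 16x⁴. Remainder: 3x⁴ − 11x³ + 22x − 20.
Step 3: lead(3x⁴ − 11x³ + 22x − 20) ÷ lead(D) = 3x⁴ ÷ −3x = −x³. Subtract (−x³)·D = 3x⁴ − 2x³. Remainder: −9x³ + 22x − 20.
Step 4: lead(−9x³ + 22x − 20) ÷ lead(D) = −9x³ ÷ −3x = 3x². Subtract (3x²)·D = −9x³ + 6x². Remainder: −6x² + 22x − 20.
Step 5: lead(−6x² + 22x − 20) ÷ lead(D) = −6x² ÷ −3x = 2x. Subtract (2x)·D = −6x² + 4x. Remainder: 18x − 20.
Step 6: lead(18x − 20) ÷ lead(D) = 18x ÷ −3x = −6. Subtract (−6)·D = 18x − 12. Remainder: −8.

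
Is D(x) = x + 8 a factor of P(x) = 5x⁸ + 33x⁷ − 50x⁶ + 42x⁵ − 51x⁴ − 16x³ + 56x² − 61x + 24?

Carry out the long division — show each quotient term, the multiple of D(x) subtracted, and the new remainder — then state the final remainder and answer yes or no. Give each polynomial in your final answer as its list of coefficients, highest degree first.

R = [0], so D(x) is a factor of P(x). yes

Step 1: lead(5x⁸ + 33x⁷ − 50x⁶ + 42x⁵ − 51x⁴ − 16x³ + 56x² − 61x + 24) ÷ lead(D) = 5x⁸ ÷ x = 5x⁷. Subtract (5x⁷)·D = 5x⁸ + 40x⁷. Remainder: −7x⁷ − 50x⁶ + 42x⁵ − 51x⁴ − 16x³ + 56x² − 61x + 24.
Step 2: lead(−7x⁷ − 50x⁶ + 42x⁵ − 51x⁴ − 16x³ + 56x² − 61x + 24) ÷ lead(D) = −7x⁷ ÷ x = −7x⁶. Subtract (−7x⁶)·D = −7x⁷ − 56x⁶. Remainder: 6x⁶ + 42x⁵ − 51x⁴ − 16x³ + 56x² − 61x + 24.
Step 3: lead(6x⁶ + 42x⁵ − 51x⁴ − 16x³ + 56x² − 61x + 24) ÷ lead(D) = 6x⁶ ÷ x = 6x⁵. Subtract (6x⁵)·D = 6x⁶ + 48x⁵. Remainder: −6x⁵ − 51x⁴ − 16x³ + 56x² − 61x + 24.
Step 4: lead(−6x⁵ − 51x⁴ − 16x³ + 56x² − 61x + 24) ÷ lead(D) = −6x⁵ ÷ x = −6x⁴. Subtract (−6x⁴)·D = −6x⁵ − 48x⁴. Remainder: −3x⁴ − 16x³ + 56x² − 61x + 24.
Step 5: lead(−3x⁴ − 16x³ + 56x² − 61x + 24) ÷ lead(D) = −3x⁴ ÷ x = −3x³. Subtract (−3x³)·D = −3x⁴ − 24x³. Remainder: 8x³ + 56x² − 61x + 24.
Step 6: lead(8x³ + 56x² − 61x + 24) ÷ lead(D) = 8x³ ÷ x = 8x². Subtract (8x²)·D = 8x³ + 64x². Remainder: −8x² − 61x + 24.
Step 7: lead(−8x² − 61x + 24) ÷ lead(D) = −8x² ÷ x = −8x. Subtract (−8x)·D = −8x² − 64x. Remainder: 3x + 24.
Step 8: lead(3x + 24) ÷ lead(D) = 3x ÷ x = 3. Subtract (3)·D = 3x + 24. Remainder: 0.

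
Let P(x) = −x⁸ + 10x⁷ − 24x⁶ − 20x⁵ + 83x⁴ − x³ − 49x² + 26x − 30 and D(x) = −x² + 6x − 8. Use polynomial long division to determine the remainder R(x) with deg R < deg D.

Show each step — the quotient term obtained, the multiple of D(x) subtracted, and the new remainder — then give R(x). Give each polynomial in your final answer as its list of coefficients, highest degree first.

Step 1: lead(−x⁸ + 10x⁷ − 24x⁶ − 20x⁵ + 83x⁴ − x³ − 49x² + 26x − 30) ÷ lead(D) = −x⁸ ÷ −x² = x⁶. Subtract (x⁶)·D = −x⁸ + 6x⁷ − 8x⁶. Remainder: 4x⁷ − 16x⁶ − 20x⁵ + 83x⁴ − x³ − 49x² + 26x − 30.
Step 2: lead(4x⁷ − 16x⁶ − 20x⁵ + 83x⁴ − x³ − 49x² + 26x − 30) ÷ lead(D) = 4x⁷ ÷ −x² = −4x⁵. Subtract (−4x⁵)·D = 4x⁷ − 24x⁶ + 32x⁵. Remainder: 8x⁶ − 52x⁵ + 83x⁴ − x³ − 49x² + 26x − 30.
Step 3: lead(8x⁶ − 52x⁵ + 83x⁴ − x³ − 49x² + 26x − 30) ÷ lead(D) = 8x⁶ ÷ −x² = −8x⁴. Subtract (−8x⁴)·D = 8x⁶ − 48x⁵ + 64x⁴. Remainder: −4x⁵ + 19x⁴ − x³ − 49x² + 26x − 30.
Step 4: lead(−4x⁵ + 19x⁴ − x³ − 49x² + 26x − 30) ÷ lead(D) = −4x⁵ ÷ −x² = 4x³. Subtract (4x³)·D = −4x⁵ + 24x⁴ − 32x³. Remainder: −5x⁴ + 31x³ − 49x² + 26x − 30.
Step 5: lead(−5x⁴ + 31x³ − 49x² + 26x − 30) ÷ lead(D) = −5x⁴ ÷ −x² = 5x². Subtract (5x²)·D = −5x⁴ + 30x³ − 40x². Remainder: x³ − 9x² + 26x − 30.
Step 6: lead(x³ − 9x² + 26x − 30) ÷ lead(D) = x³ ÷ −x² = −x. Subtract (−x)·D = x³ − 6x² + 8x. Remainder: −3x² + 18x − 30.
Step 7: lead(−3x² + 18x − 30) ÷ lead(D) = −3x² ÷ −x² = 3. Subtract (3)·D = −3x² + 18x − 24. Remainder: −6.

R = [-6]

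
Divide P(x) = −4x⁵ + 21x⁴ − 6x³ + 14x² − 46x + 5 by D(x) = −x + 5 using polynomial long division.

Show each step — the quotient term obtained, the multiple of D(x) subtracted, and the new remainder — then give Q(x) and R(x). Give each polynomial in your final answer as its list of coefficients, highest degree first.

Step 1: lead(−4x⁵ + 21x⁴ − 6x³ + 14x² − 46x + 5) ÷ lead(D) = −4x⁵ ÷ −x = 4x⁴. Subtract (4x⁴)·D = −4x⁵ + 20x⁴. Remainder: x⁴ − 6x³ + 14x² − 46x + 5.
Step 2: lead(x⁴ − 6x³ + 14x² − 46x + 5) ÷ lead(D) = x⁴ ÷ −x = −x³. Subtract (−x³)·D = x⁴ − 5x³. Remainder: −x³ + 14x² − 46x + 5.
Step 3: lead(−x³ + 14x² − 46x + 5) ÷ lead(D) = −x³ ÷ −x = x². Subtract (x²)·D = −x³ + 5x². Remainder: 9x² − 46x + 5.
Step 4: lead(9x² − 46x + 5) ÷ lead(D) = 9x² ÷ −x = −9x. Subtract (−9x)·D = 9x² − 45x. Remainder: −x + 5.
Step 5: lead(−x + 5) ÷ lead(D) = −x ÷ −x = 1. Subtract (1)·D = −x + 5. Remainder: 0.

Q = [4, -1, 1, -9, 1]; R = [0]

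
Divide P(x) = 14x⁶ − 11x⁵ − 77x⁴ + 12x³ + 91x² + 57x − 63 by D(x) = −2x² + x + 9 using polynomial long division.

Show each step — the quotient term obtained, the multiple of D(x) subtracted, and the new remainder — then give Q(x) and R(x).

Q(x) = −7x⁴ + 2x³ + 8x² + 7x − 6; R(x) = −9

Step 1: lead(14x⁶ − 11x⁵ − 77x⁴ + 12x³ + 91x² + 57x − 63) ÷ lead(D) = 14x⁶ ÷ −2x² = −7x⁴. Subtract (−7x⁴)·D = 14x⁶ − 7x⁵ − 63x⁴. Remainder: −4x⁵ − 14x⁴ + 12x³ + 91x² + 57x − 63.
Step 2: lead(−4x⁵ − 14x⁴ + 12x³ + 91x² + 57x − 63) ÷ lead(D) = −4x⁵ ÷ −2x² = 2x³. Subtract (2x³)·D = −4x⁵ + 2x⁴ + 18x³. Remainder: −16x⁴ − 6x³ + 91x² + 57x − 63.
Step 3: lead(−16x⁴ − 6x³ + 91x² + 57x − 63) ÷ lead(D) = −16x⁴ ÷ −2x² = 8x². Subtract (8x²)·D = −16x⁴ + 8x³ + 72x². Remainder: −14x³ + 19x² + 57x − 63.
Step 4: lead(−14x³ + 19x² + 57x − 63) ÷ lead(D) = −14x³ ÷ −2x² = 7x. Subtract (7x)·D = −14x³ + 7x² + 63x. Remainder: 12x² − 6x − 63.
Step 5: lead(12x² − 6x − 63) ÷ lead(D) = 12x² ÷ −2x² = −6. Subtract (−6)·D = 12x² − 6x − 54. Remainder: −9.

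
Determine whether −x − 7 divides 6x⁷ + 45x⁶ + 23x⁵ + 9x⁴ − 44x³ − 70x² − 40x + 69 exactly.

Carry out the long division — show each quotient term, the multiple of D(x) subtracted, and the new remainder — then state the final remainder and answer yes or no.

Step 1: lead(6x⁷ + 45x⁶ + 23x⁵ + 9x⁴ − 44x³ − 70x² − 40x + 69) ÷ lead(D) = 6x⁷ ÷ −x = −6x⁶. Subtract (−6x⁶)·D = 6x⁷ + 42x⁶. Remainder: 3x⁶ + 23x⁵ + 9x⁴ − 44x³ − 70x² − 40x + 69.
Step 2: lead(3x⁶ + 23x⁵ + 9x⁴ − 44x³ − 70x² − 40x + 69) ÷ lead(D) = 3x⁶ ÷ −x = −3x⁵. Subtract (−3x⁵)·D = 3x⁶ + 21x⁵. Remainder: 2x⁵ + 9x⁴ − 44x³ − 70x² − 40x + 69.
Step 3: lead(2x⁵ + 9x⁴ − 44x³ − 70x² − 40x + 69) ÷ lead(D) = 2x⁵ ÷ −x = −2x⁴. Subtract (−2x⁴)·D = 2x⁵ + 14x⁴. Remainder: −5x⁴ − 44x³ − 70x² − 40x + 69.
Step 4: lead(−5x⁴ − 44x³ − 70x² − 40x + 69) ÷ lead(D) = −5x⁴ ÷ −x = 5x³. Subtract (5x³)·D = −5x⁴ − 35x³. Remainder: −9x³ − 70x² − 40x + 69.
Step 5: lead(−9x³ − 70x² − 40x + 69) ÷ lead(D) = −9x³ ÷ −x = 9x². Subtract (9x²)·D = −9x³ − 63x². Remainder: −7x² − 40x + 69.
Step 6: lead(−7x² − 40x + 69) ÷ lead(D) = −7x² ÷ −x = 7x. Subtract (7x)·D = −7x² − 49x. Remainder: 9x + 69.
Step 7: lead(9x + 69) ÷ lead(D) = 9x ÷ −x = −9. Subtract (−9)·D = 9x + 63. Remainder: 6.

R(x) = 6, so D(x) is not a factor of P(x). no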